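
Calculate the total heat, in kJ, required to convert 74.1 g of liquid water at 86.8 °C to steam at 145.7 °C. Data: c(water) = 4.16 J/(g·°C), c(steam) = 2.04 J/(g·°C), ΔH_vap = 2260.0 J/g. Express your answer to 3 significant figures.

q = 178 kJ

q1 (heat water 86.8→100.0 °C): 74.1 × 4.16 × 13.2 = 4069 J
q2 (vaporize at 100 °C): 74.1 × 2260.0 = 167466 J
q3 (heat steam 100.0→145.7 °C): 74.1 × 2.04 × 45.7 = 6908 J
Total: 4069 + 167466 + 6908 = 178443 J = 178 kJ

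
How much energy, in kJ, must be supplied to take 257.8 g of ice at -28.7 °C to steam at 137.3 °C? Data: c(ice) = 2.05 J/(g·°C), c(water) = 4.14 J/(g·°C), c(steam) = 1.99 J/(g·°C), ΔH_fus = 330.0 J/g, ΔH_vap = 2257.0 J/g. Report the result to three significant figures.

q = 808 kJ

q1 (heat ice -28.7→0.0 °C): 257.8 × 2.05 × 28.7 = 15168 J
q2 (melt at 0 °C): 257.8 × 330.0 = 85074 J
q3 (heat water 0.0→100.0 °C): 257.8 × 4.14 × 100.0 = 106729 J
q4 (vaporize at 100 °C): 257.8 × 2257.0 = 581855 J
q5 (heat steam 100.0→137.3 °C): 257.8 × 1.99 × 37.3 = 19136 J
Total: 15168 + 85074 + 106729 + 581855 + 19136 = 807962 J = 808 kJ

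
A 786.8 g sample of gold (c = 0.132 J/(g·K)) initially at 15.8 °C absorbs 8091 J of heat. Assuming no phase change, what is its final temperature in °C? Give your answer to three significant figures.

T_f = 93.7 °C

ΔT = q / (m c) = 8091 / (786.8 × 0.132) = 77.90 °C
T_f = 15.8 + 77.90 = 93.70 °C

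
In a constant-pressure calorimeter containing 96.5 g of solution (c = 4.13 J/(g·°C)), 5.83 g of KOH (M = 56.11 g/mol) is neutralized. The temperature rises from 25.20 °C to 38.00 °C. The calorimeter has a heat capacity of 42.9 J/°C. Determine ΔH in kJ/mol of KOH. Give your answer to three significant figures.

ΔH = -54.4 kJ/mol

|ΔT| = |38.00 − 25.20| = 12.80 °C
|q_surr| = (96.5 × 4.13 + 42.9) × 12.80 = 441.445 × 12.80 = 5650 J
n(KOH) = 5.83 / 56.11 = 0.1039 mol
Temperature rose, so q_rxn = −|q_surr| = -5.650 kJ
ΔH = q_rxn / n = -54.38 kJ/mol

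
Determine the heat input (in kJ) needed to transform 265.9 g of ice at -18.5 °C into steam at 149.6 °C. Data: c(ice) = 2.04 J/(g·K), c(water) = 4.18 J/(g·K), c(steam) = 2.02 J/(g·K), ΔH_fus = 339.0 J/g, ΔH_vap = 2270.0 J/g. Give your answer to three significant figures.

q1 (heat ice -18.5→0.0 °C): 265.9 × 2.04 × 18.5 = 10035 J
q2 (melt at 0 °C): 265.9 × 339.0 = 90140 J
q3 (heat water 0.0→100.0 °C): 265.9 × 4.18 × 100.0 = 111146 J
q4 (vaporize at 100 °C): 265.9 × 2270.0 = 603593 J
q5 (heat steam 100.0→149.6 °C): 265.9 × 2.02 × 49.6 = 26641 J
Total: 10035 + 90140 + 111146 + 603593 + 26641 = 841555 J = 842 kJ

q = 842 kJ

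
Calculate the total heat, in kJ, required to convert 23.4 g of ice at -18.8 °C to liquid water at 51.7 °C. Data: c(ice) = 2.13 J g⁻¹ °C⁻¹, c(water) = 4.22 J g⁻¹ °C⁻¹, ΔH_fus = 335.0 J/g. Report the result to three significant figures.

q1 (heat ice -18.8→0.0 °C): 23.4 × 2.13 × 18.8 = 937 J
q2 (melt at 0 °C): 23.4 × 335.0 = 7839 J
q3 (heat water 0.0→51.7 °C): 23.4 × 4.22 × 51.7 = 5105 J
Total: 937 + 7839 + 5105 = 13881 J = 13.9 kJ

q = 13.9 kJ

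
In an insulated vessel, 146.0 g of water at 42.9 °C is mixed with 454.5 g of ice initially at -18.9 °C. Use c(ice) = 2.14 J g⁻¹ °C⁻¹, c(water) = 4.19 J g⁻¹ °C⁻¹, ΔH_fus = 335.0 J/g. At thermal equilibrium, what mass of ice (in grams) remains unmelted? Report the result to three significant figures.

Heat to warm all ice to 0 °C: 454.5×2.14×18.9 = 18383 J
Heat released by water cooling to 0 °C: 146.0×4.19×42.9 = 26244 J
26244 J < 18383 + 454.5×335.0 = 170640.5 J, so not all ice melts; final T = 0 °C.
Heat left for melting: 26244 − 18383 = 7861 J
Mass melted = 7861 / 335.0 = 23.47 g
Ice remaining = 454.5 − 23.47 = 431.03 g

m_ice remaining = 431 g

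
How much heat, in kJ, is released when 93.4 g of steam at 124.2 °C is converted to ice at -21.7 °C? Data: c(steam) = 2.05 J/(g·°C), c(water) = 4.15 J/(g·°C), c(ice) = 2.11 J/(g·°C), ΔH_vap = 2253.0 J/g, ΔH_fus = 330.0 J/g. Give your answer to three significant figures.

q1 (cool steam 124.2→100 °C): 93.4 × 2.05 × 24.2 = 4634 J
q2 (condense at 100 °C): 93.4 × 2253.0 = 210430 J
q3 (cool water 100→0 °C): 93.4 × 4.15 × 100.0 = 38761 J
q4 (freeze at 0 °C): 93.4 × 330.0 = 30822 J
q5 (cool ice 0→-21.7 °C): 93.4 × 2.11 × 21.7 = 4277 J
Total: 4634 + 210430 + 38761 + 30822 + 4277 = 288924 J = 289 kJ

q = 289 kJ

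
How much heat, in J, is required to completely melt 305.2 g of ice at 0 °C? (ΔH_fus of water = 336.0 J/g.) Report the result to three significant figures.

q = 103000 J

q = m × ΔH_fus = 305.2 × 336.0 = 102500 J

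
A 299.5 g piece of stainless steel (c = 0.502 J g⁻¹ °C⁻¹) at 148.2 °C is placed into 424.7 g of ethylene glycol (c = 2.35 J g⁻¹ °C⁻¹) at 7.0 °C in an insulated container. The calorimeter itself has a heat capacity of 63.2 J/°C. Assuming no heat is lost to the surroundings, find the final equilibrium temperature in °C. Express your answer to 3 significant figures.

Heat lost by stainless steel = heat gained by ethylene glycol + calorimeter.
(299.5)(0.502)(148.2 − T) = [(424.7)(2.35) + 63.2](T − 7.0)
150.349 (148.2 − T) = 1061.245 (T − 7.0)
22282 − 150.349 T = 1061.245 T − 7428.7
29710.7 = 1211.594 T
T = 24.52 °C

T_f = 24.5 °C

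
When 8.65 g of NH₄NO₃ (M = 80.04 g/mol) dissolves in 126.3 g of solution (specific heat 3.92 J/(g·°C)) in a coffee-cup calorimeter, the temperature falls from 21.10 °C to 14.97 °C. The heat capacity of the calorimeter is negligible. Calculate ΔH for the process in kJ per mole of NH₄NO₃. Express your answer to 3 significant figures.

|ΔT| = |14.97 − 21.10| = 6.13 °C
|q_surr| = (126.3 × 3.92) × 6.13 = 495.096 × 6.13 = 3035 J
n(NH₄NO₃) = 8.65 / 80.04 = 0.1081 mol
Temperature fell, so q_rxn = +|q_surr| = 3.035 kJ
ΔH = q_rxn / n = 28.08 kJ/mol

ΔH = 28.1 kJ/mol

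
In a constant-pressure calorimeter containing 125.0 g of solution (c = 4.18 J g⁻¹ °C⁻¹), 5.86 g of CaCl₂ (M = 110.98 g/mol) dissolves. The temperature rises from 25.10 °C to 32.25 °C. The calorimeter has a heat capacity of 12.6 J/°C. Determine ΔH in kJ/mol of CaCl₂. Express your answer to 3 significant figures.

|ΔT| = |32.25 − 25.10| = 7.15 °C
|q_surr| = (125.0 × 4.18 + 12.6) × 7.15 = 535.1 × 7.15 = 3826 J
n(CaCl₂) = 5.86 / 110.98 = 0.05280 mol
Temperature rose, so q_rxn = −|q_surr| = -3.826 kJ
ΔH = q_rxn / n = -72.46 kJ/mol

ΔH = -72.5 kJ/mol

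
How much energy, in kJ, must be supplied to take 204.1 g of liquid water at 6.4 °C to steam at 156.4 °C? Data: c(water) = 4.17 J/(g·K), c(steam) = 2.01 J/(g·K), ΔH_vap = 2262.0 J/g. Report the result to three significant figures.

q = 564 kJ

q1 (heat water 6.4→100.0 °C): 204.1 × 4.17 × 93.6 = 79663 J
q2 (vaporize at 100 °C): 204.1 × 2262.0 = 461674 J
q3 (heat steam 100.0→156.4 °C): 204.1 × 2.01 × 56.4 = 23138 J
Total: 79663 + 461674 + 23138 = 564475 J = 564 kJ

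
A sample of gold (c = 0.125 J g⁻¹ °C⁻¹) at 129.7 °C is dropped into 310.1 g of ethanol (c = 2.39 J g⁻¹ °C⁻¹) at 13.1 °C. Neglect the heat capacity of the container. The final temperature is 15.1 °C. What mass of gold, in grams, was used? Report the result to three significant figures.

q_gained = (310.1 × 2.39) × (15.1 − 13.1) = 1482 J
q_lost = m × 0.125 × (129.7 − 15.1) = 14.325 m
m = 1482 / 14.325 = 103 g

m = 103 g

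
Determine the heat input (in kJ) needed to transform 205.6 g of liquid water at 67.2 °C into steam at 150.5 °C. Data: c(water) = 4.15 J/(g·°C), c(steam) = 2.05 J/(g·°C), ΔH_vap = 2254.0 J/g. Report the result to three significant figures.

q1 (heat water 67.2→100.0 °C): 205.6 × 4.15 × 32.8 = 27986 J
q2 (vaporize at 100 °C): 205.6 × 2254.0 = 463422 J
q3 (heat steam 100.0→150.5 °C): 205.6 × 2.05 × 50.5 = 21285 J
Total: 27986 + 463422 + 21285 = 512693 J = 513 kJ

q = 513 kJ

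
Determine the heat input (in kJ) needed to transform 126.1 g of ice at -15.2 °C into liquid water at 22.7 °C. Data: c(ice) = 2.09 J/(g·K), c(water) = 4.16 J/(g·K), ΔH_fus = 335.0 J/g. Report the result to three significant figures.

q1 (heat ice -15.2→0.0 °C): 126.1 × 2.09 × 15.2 = 4006 J
q2 (melt at 0 °C): 126.1 × 335.0 = 42244 J
q3 (heat water 0.0→22.7 °C): 126.1 × 4.16 × 22.7 = 11908 J
Total: 4006 + 42244 + 11908 = 58158 J = 58.2 kJ

q = 58.2 kJ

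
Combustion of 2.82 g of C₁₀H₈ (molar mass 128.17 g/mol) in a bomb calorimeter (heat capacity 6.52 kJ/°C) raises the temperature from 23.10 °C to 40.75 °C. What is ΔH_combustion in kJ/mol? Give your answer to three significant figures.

ΔT = 40.75 − 23.10 = 17.65 °C
q_cal = C_cal × ΔT = 6.52 × 17.65 = 115.078 kJ
n = 2.82 / 128.17 = 0.02200 mol
q_rxn = −q_cal = -115.078 kJ
ΔH = -115.078 / 0.02200 = -5231 kJ/mol

ΔH = -5230 kJ/mol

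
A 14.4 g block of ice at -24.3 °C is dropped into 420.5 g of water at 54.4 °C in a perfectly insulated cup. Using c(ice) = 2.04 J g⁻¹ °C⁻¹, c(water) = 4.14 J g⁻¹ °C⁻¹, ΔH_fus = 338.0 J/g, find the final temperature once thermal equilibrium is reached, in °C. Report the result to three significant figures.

T_f = 49.5 °C

Heat to bring ice to 0 °C and melt it: q₁ = 14.4×2.04×24.3 + 14.4×338.0 = 5581.0 J
Heat the water can supply cooling to 0 °C: 420.5×4.14×54.4 = 94703.3 J > q₁, so all ice melts.
Energy balance: 420.5×4.14×(54.4 − T) = 5581.0 + 14.4×4.14×(T − 0)
1740.87(54.4 − T) = 5581.0 + 59.616 T
94703.3 − 5581.0 = 1800.486 T
T = 89122.3 / 1800.486 = 49.50 °C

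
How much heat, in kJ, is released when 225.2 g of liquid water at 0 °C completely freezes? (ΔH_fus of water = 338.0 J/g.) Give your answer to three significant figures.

q = m × ΔH_fus = 225.2 × 338.0 = 76120 J = 76.1 kJ

q = 76.1 kJ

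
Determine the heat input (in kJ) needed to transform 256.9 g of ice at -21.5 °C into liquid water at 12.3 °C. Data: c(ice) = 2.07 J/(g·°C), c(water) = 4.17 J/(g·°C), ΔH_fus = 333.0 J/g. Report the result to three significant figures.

q1 (heat ice -21.5→0.0 °C): 256.9 × 2.07 × 21.5 = 11433 J
q2 (melt at 0 °C): 256.9 × 333.0 = 85548 J
q3 (heat water 0.0→12.3 °C): 256.9 × 4.17 × 12.3 = 13177 J
Total: 11433 + 85548 + 13177 = 110158 J = 110 kJ

q = 110 kJ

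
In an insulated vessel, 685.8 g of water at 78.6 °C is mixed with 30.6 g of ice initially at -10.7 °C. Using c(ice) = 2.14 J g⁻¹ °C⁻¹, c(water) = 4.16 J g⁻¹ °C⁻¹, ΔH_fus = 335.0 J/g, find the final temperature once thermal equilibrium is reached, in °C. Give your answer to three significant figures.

T_f = 71.6 °C

Heat to bring ice to 0 °C and melt it: q₁ = 30.6×2.14×10.7 + 30.6×335.0 = 10952 J
Heat the water can supply cooling to 0 °C: 685.8×4.16×78.6 = 224240 J > q₁, so all ice melts.
Energy balance: 685.8×4.16×(78.6 − T) = 10952 + 30.6×4.16×(T − 0)
2852.928(78.6 − T) = 10952 + 127.296 T
224240 − 10952 = 2980.224 T
T = 213288 / 2980.224 = 71.57 °C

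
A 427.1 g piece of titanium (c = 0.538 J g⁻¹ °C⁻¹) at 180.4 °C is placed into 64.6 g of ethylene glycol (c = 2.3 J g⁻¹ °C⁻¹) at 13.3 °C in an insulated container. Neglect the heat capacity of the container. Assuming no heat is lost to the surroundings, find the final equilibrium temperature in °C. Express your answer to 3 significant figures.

Heat lost by titanium = heat gained by ethylene glycol.
(427.1)(0.538)(180.4 − T) = (64.6)(2.3)(T − 13.3)
229.7798 (180.4 − T) = 148.58 (T − 13.3)
41452 − 229.7798 T = 148.58 T − 1976.1
43428.1 = 378.3598 T
T = 114.8 °C

T_f = 115 °C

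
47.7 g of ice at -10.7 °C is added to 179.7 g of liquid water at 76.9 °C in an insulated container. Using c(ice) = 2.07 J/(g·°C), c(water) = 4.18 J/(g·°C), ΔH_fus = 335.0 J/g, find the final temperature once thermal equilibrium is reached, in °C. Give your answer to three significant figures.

Heat to bring ice to 0 °C and melt it: q₁ = 47.7×2.07×10.7 + 47.7×335.0 = 17036 J
Heat the water can supply cooling to 0 °C: 179.7×4.18×76.9 = 57763.1 J > q₁, so all ice melts.
Energy balance: 179.7×4.18×(76.9 − T) = 17036 + 47.7×4.18×(T − 0)
751.146(76.9 − T) = 17036 + 199.386 T
57763.1 − 17036 = 950.532 T
T = 40727.1 / 950.532 = 42.847 °C

T_f = 42.8 °C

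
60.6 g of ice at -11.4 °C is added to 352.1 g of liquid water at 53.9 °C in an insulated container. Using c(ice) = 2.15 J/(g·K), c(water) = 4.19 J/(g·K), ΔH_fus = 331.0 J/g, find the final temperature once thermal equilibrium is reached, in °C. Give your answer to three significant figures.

T_f = 33.5 °C

Heat to bring ice to 0 °C and melt it: q₁ = 60.6×2.15×11.4 + 60.6×331.0 = 21544 J
Heat the water can supply cooling to 0 °C: 352.1×4.19×53.9 = 79518.6 J > q₁, so all ice melts.
Energy balance: 352.1×4.19×(53.9 − T) = 21544 + 60.6×4.19×(T − 0)
1475.299(53.9 − T) = 21544 + 253.914 T
79518.6 − 21544 = 1729.213 T
T = 57974.6 / 1729.213 = 33.53 °C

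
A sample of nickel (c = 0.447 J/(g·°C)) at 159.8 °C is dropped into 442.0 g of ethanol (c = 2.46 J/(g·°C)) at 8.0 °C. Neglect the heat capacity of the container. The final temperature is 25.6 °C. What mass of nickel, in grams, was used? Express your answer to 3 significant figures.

m = 319 g

q_gained = (442.0 × 2.46) × (25.6 − 8.0) = 19140 J
q_lost = m × 0.447 × (159.8 − 25.6) = 59.9874 m
m = 19140 / 59.9874 = 319 g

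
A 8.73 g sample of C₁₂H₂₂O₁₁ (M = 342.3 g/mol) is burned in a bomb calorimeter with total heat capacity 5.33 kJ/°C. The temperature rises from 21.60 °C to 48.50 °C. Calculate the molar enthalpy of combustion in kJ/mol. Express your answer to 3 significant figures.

ΔT = 48.50 − 21.60 = 26.90 °C
q_cal = C_cal × ΔT = 5.33 × 26.90 = 143.377 kJ
n = 8.73 / 342.3 = 0.02550 mol
q_rxn = −q_cal = -143.377 kJ
ΔH = -143.377 / 0.02550 = -5623 kJ/mol

ΔH = -5620 kJ/mol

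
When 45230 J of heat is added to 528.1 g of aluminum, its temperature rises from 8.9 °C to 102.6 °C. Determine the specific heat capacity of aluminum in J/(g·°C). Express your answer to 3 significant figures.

c = 0.914 J/(g·°C)

c = q / (m ΔT) = 45230 / (528.1 × 93.7)
c = 45230 / 49482.97 = 0.914 J/(g·°C)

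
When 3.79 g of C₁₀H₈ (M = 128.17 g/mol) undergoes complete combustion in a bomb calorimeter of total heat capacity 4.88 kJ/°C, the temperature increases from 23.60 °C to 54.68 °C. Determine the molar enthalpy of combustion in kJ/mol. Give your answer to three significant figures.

ΔT = 54.68 − 23.60 = 31.08 °C
q_cal = C_cal × ΔT = 4.88 × 31.08 = 151.6704 kJ
n = 3.79 / 128.17 = 0.02957 mol
q_rxn = −q_cal = -151.6704 kJ
ΔH = -151.6704 / 0.02957 = -5129 kJ/mol

ΔH = -5130 kJ/mol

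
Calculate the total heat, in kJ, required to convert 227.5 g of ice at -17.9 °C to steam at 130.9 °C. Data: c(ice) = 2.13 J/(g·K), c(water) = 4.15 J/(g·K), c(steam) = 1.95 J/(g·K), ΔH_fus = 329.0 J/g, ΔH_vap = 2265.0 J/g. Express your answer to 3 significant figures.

q1 (heat ice -17.9→0.0 °C): 227.5 × 2.13 × 17.9 = 8674 J
q2 (melt at 0 °C): 227.5 × 329.0 = 74848 J
q3 (heat water 0.0→100.0 °C): 227.5 × 4.15 × 100.0 = 94413 J
q4 (vaporize at 100 °C): 227.5 × 2265.0 = 515288 J
q5 (heat steam 100.0→130.9 °C): 227.5 × 1.95 × 30.9 = 13708 J
Total: 8674 + 74848 + 94413 + 515288 + 13708 = 706931 J = 707 kJ

q = 707 kJ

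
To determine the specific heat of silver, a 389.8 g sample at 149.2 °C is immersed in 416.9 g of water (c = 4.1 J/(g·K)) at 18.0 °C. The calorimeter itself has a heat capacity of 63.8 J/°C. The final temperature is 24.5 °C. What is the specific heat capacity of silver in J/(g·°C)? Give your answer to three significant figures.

q_gained = (416.9 × 4.1 + 63.8) × (24.5 − 18.0) = 11530 J
q_lost = 389.8 × c × (149.2 − 24.5) = 48608.06 c
Set equal: c = 11530 / 48608.06 = 0.237 J/(g·°C)

c = 0.237 J/(g·°C)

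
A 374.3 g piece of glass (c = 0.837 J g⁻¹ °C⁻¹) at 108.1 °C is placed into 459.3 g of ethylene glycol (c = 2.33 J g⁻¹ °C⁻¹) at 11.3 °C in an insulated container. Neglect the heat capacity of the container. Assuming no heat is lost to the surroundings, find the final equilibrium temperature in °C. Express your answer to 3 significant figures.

Heat lost by glass = heat gained by ethylene glycol.
(374.3)(0.837)(108.1 − T) = (459.3)(2.33)(T − 11.3)
313.2891 (108.1 − T) = 1070.169 (T − 11.3)
33867 − 313.2891 T = 1070.169 T − 12093
45960 = 1383.4581 T
T = 33.22 °C

T_f = 33.2 °C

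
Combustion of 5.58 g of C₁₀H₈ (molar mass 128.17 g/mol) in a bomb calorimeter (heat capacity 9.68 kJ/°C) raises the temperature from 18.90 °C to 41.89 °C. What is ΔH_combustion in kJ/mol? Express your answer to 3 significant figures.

ΔH = -5110 kJ/mol

ΔT = 41.89 − 18.90 = 22.99 °C
q_cal = C_cal × ΔT = 9.68 × 22.99 = 222.5432 kJ
n = 5.58 / 128.17 = 0.04354 mol
q_rxn = −q_cal = -222.5432 kJ
ΔH = -222.5432 / 0.04354 = -5111 kJ/mol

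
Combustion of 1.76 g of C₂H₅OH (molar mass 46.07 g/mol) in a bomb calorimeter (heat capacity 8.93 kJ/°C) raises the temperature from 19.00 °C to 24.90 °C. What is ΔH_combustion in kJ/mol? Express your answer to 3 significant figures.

ΔT = 24.90 − 19.00 = 5.90 °C
q_cal = C_cal × ΔT = 8.93 × 5.90 = 52.687 kJ
n = 1.76 / 46.07 = 0.03820 mol
q_rxn = −q_cal = -52.687 kJ
ΔH = -52.687 / 0.03820 = -1379 kJ/mol

ΔH = -1380 kJ/mol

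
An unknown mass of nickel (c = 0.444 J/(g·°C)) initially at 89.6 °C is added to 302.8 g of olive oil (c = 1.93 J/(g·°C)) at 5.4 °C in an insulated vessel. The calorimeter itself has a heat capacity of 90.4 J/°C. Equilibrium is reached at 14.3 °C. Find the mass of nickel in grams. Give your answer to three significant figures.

m = 180 g

q_gained = (302.8 × 1.93 + 90.4) × (14.3 − 5.4) = 6006 J
q_lost = m × 0.444 × (89.6 − 14.3) = 33.4332 m
m = 6006 / 33.4332 = 180 g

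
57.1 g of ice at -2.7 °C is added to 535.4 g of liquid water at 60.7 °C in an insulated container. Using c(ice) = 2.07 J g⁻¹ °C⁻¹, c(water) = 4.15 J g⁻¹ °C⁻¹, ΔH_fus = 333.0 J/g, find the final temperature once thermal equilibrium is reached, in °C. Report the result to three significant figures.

Heat to bring ice to 0 °C and melt it: q₁ = 57.1×2.07×2.7 + 57.1×333.0 = 19333 J
Heat the water can supply cooling to 0 °C: 535.4×4.15×60.7 = 134870 J > q₁, so all ice melts.
Energy balance: 535.4×4.15×(60.7 − T) = 19333 + 57.1×4.15×(T − 0)
2221.91(60.7 − T) = 19333 + 236.965 T
134870 − 19333 = 2458.875 T
T = 115537 / 2458.875 = 46.99 °C

T_f = 47.0 °C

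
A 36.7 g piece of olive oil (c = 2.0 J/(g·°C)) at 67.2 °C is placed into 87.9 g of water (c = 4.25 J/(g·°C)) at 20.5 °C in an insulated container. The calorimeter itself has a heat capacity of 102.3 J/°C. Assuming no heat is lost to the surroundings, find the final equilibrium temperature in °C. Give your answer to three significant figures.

T_f = 26.7 °C

Heat lost by olive oil = heat gained by water + calorimeter.
(36.7)(2.0)(67.2 − T) = [(87.9)(4.25) + 102.3](T − 20.5)
73.4 (67.2 − T) = 475.875 (T − 20.5)
4932.5 − 73.4 T = 475.875 T − 9755.4
14687.9 = 549.275 T
T = 26.74 °C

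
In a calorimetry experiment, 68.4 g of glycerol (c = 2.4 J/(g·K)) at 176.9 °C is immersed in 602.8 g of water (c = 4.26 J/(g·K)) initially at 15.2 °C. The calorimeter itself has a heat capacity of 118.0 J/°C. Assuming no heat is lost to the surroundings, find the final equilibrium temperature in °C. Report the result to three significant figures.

Heat lost by glycerol = heat gained by water + calorimeter.
(68.4)(2.4)(176.9 − T) = [(602.8)(4.26) + 118.0](T − 15.2)
164.16 (176.9 − T) = 2685.928 (T − 15.2)
29040 − 164.16 T = 2685.928 T − 40826
69866 = 2850.088 T
T = 24.51 °C

T_f = 24.5 °C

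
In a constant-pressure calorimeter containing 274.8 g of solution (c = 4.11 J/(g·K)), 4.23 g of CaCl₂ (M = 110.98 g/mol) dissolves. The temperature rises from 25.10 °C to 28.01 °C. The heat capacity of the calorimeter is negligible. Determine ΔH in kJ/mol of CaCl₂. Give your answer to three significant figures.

|ΔT| = |28.01 − 25.10| = 2.91 °C
|q_surr| = (274.8 × 4.11) × 2.91 = 1129.428 × 2.91 = 3286.6 J
n(CaCl₂) = 4.23 / 110.98 = 0.038115 mol
Temperature rose, so q_rxn = −|q_surr| = -3.2866 kJ
ΔH = q_rxn / n = -86.23 kJ/mol

ΔH = -86.2 kJ/mol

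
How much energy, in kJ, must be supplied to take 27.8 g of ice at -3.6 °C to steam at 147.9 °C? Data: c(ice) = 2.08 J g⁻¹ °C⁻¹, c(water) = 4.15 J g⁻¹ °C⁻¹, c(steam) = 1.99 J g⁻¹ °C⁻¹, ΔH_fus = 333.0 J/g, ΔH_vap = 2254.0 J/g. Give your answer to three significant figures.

q1 (heat ice -3.6→0.0 °C): 27.8 × 2.08 × 3.6 = 208 J
q2 (melt at 0 °C): 27.8 × 333.0 = 9257 J
q3 (heat water 0.0→100.0 °C): 27.8 × 4.15 × 100.0 = 11537 J
q4 (vaporize at 100 °C): 27.8 × 2254.0 = 62661 J
q5 (heat steam 100.0→147.9 °C): 27.8 × 1.99 × 47.9 = 2650 J
Total: 208 + 9257 + 11537 + 62661 + 2650 = 86313 J = 86.3 kJ

q = 86.3 kJ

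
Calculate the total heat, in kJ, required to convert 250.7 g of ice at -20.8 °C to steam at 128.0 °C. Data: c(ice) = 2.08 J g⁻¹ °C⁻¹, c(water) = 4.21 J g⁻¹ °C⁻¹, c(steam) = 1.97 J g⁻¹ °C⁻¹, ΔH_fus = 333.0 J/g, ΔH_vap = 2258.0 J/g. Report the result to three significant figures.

q1 (heat ice -20.8→0.0 °C): 250.7 × 2.08 × 20.8 = 10846 J
q2 (melt at 0 °C): 250.7 × 333.0 = 83483 J
q3 (heat water 0.0→100.0 °C): 250.7 × 4.21 × 100.0 = 105545 J
q4 (vaporize at 100 °C): 250.7 × 2258.0 = 566081 J
q5 (heat steam 100.0→128.0 °C): 250.7 × 1.97 × 28.0 = 13829 J
Total: 10846 + 83483 + 105545 + 566081 + 13829 = 779784 J = 780 kJ

q = 780 kJ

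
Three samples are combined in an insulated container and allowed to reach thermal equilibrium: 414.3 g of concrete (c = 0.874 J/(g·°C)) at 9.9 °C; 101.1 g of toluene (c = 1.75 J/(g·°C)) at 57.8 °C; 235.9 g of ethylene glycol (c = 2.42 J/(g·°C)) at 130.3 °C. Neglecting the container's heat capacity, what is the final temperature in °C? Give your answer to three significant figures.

T_f = 79.5 °C

Σ mᵢcᵢ(T − Tᵢ) = 0  ⇒  T = Σ mᵢcᵢTᵢ / Σ mᵢcᵢ
Σ mᵢcᵢ = 414.3×0.874 + 101.1×1.75 + 235.9×2.42 = 1109.9012
Σ mᵢcᵢTᵢ = 362.0982×9.9 + 176.925×57.8 + 570.878×130.3 = 88196
T = 88196 / 1109.9012 = 79.46 °C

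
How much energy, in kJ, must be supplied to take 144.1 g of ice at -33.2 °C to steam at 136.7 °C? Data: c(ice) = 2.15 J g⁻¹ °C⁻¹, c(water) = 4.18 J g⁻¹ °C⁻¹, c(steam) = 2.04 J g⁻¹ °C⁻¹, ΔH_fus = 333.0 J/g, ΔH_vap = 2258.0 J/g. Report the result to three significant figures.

q1 (heat ice -33.2→0.0 °C): 144.1 × 2.15 × 33.2 = 10286 J
q2 (melt at 0 °C): 144.1 × 333.0 = 47985 J
q3 (heat water 0.0→100.0 °C): 144.1 × 4.18 × 100.0 = 60234 J
q4 (vaporize at 100 °C): 144.1 × 2258.0 = 325378 J
q5 (heat steam 100.0→136.7 °C): 144.1 × 2.04 × 36.7 = 10788 J
Total: 10286 + 47985 + 60234 + 325378 + 10788 = 454671 J = 455 kJ

q = 455 kJ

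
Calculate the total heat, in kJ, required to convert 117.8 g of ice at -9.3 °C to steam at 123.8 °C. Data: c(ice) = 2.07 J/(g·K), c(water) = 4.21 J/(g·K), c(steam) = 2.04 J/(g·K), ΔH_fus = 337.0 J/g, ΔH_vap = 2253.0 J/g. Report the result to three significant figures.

q1 (heat ice -9.3→0.0 °C): 117.8 × 2.07 × 9.3 = 2268 J
q2 (melt at 0 °C): 117.8 × 337.0 = 39699 J
q3 (heat water 0.0→100.0 °C): 117.8 × 4.21 × 100.0 = 49594 J
q4 (vaporize at 100 °C): 117.8 × 2253.0 = 265403 J
q5 (heat steam 100.0→123.8 °C): 117.8 × 2.04 × 23.8 = 5719 J
Total: 2268 + 39699 + 49594 + 265403 + 5719 = 362683 J = 363 kJ

q = 363 kJ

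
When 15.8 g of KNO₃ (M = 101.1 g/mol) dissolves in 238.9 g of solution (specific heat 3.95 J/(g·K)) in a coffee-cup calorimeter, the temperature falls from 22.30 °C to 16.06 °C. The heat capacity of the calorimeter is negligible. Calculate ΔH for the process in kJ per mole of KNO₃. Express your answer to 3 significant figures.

|ΔT| = |16.06 − 22.30| = 6.24 °C
|q_surr| = (238.9 × 3.95) × 6.24 = 943.655 × 6.24 = 5888 J
n(KNO₃) = 15.8 / 101.1 = 0.1563 mol
Temperature fell, so q_rxn = +|q_surr| = 5.888 kJ
ΔH = q_rxn / n = 37.67 kJ/mol

ΔH = 37.7 kJ/mol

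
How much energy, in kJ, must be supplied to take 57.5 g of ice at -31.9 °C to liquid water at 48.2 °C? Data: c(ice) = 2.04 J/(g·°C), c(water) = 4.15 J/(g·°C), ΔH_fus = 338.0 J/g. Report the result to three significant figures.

q = 34.7 kJ

q1 (heat ice -31.9→0.0 °C): 57.5 × 2.04 × 31.9 = 3742 J
q2 (melt at 0 °C): 57.5 × 338.0 = 19435 J
q3 (heat water 0.0→48.2 °C): 57.5 × 4.15 × 48.2 = 11502 J
Total: 3742 + 19435 + 11502 = 34679 J = 34.7 kJ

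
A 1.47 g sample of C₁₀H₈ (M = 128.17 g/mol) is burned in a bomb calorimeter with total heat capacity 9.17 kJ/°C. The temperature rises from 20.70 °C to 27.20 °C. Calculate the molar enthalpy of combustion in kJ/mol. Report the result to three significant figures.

ΔT = 27.20 − 20.70 = 6.50 °C
q_cal = C_cal × ΔT = 9.17 × 6.50 = 59.605 kJ
n = 1.47 / 128.17 = 0.01147 mol
q_rxn = −q_cal = -59.605 kJ
ΔH = -59.605 / 0.01147 = -5197 kJ/mol

ΔH = -5200 kJ/mol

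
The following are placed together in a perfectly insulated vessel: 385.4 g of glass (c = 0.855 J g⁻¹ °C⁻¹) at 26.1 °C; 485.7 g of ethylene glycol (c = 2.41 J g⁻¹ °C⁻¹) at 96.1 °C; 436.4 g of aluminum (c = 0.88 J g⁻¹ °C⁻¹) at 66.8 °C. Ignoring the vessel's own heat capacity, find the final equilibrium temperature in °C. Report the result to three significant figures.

T_f = 77.9 °C

Σ mᵢcᵢ(T − Tᵢ) = 0  ⇒  T = Σ mᵢcᵢTᵢ / Σ mᵢcᵢ
Σ mᵢcᵢ = 385.4×0.855 + 485.7×2.41 + 436.4×0.88 = 1884.086
Σ mᵢcᵢTᵢ = 329.517×26.1 + 1170.537×96.1 + 384.032×66.8 = 146740
T = 146740 / 1884.086 = 77.88 °C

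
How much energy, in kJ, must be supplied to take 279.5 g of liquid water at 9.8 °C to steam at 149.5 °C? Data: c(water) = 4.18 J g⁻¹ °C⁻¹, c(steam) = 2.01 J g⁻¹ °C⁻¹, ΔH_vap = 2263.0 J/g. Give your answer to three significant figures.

q = 766 kJ

q1 (heat water 9.8→100.0 °C): 279.5 × 4.18 × 90.2 = 105382 J
q2 (vaporize at 100 °C): 279.5 × 2263.0 = 632509 J
q3 (heat steam 100.0→149.5 °C): 279.5 × 2.01 × 49.5 = 27809 J
Total: 105382 + 632509 + 27809 = 765700 J = 766 kJ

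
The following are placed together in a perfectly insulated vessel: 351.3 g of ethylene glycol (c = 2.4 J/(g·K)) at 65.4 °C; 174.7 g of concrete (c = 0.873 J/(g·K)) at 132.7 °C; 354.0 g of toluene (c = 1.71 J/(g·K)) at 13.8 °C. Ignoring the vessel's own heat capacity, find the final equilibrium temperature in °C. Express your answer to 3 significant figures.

T_f = 52.3 °C

Σ mᵢcᵢ(T − Tᵢ) = 0  ⇒  T = Σ mᵢcᵢTᵢ / Σ mᵢcᵢ
Σ mᵢcᵢ = 351.3×2.4 + 174.7×0.873 + 354.0×1.71 = 1600.9731
Σ mᵢcᵢTᵢ = 843.12×65.4 + 152.5131×132.7 + 605.34×13.8 = 83732
T = 83732 / 1600.9731 = 52.30 °C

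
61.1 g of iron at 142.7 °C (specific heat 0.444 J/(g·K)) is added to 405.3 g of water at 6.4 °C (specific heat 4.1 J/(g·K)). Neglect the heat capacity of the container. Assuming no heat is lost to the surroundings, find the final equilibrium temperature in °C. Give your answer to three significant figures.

Heat lost by iron = heat gained by water.
(61.1)(0.444)(142.7 − T) = (405.3)(4.1)(T − 6.4)
27.1284 (142.7 − T) = 1661.73 (T − 6.4)
3871.2 − 27.1284 T = 1661.73 T − 10635
14506.2 = 1688.8584 T
T = 8.589 °C

T_f = 8.59 °C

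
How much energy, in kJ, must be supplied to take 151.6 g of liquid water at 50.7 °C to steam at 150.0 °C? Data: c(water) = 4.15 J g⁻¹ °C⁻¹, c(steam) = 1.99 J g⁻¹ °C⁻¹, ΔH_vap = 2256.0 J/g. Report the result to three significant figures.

q = 388 kJ

q1 (heat water 50.7→100.0 °C): 151.6 × 4.15 × 49.3 = 31017 J
q2 (vaporize at 100 °C): 151.6 × 2256.0 = 342010 J
q3 (heat steam 100.0→150.0 °C): 151.6 × 1.99 × 50.0 = 15084 J
Total: 31017 + 342010 + 15084 = 388111 J = 388 kJ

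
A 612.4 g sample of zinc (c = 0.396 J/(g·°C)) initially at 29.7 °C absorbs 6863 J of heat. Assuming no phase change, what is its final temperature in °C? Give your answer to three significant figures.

T_f = 58.0 °C

ΔT = q / (m c) = 6863 / (612.4 × 0.396) = 28.30 °C
T_f = 29.7 + 28.30 = 58.00 °C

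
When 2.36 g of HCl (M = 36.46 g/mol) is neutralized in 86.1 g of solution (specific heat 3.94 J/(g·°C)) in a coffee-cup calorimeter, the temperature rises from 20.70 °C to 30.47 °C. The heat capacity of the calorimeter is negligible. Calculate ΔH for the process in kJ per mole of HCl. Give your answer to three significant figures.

|ΔT| = |30.47 − 20.70| = 9.77 °C
|q_surr| = (86.1 × 3.94) × 9.77 = 339.234 × 9.77 = 3314 J
n(HCl) = 2.36 / 36.46 = 0.06473 mol
Temperature rose, so q_rxn = −|q_surr| = -3.314 kJ
ΔH = q_rxn / n = -51.20 kJ/mol

ΔH = -51.2 kJ/mol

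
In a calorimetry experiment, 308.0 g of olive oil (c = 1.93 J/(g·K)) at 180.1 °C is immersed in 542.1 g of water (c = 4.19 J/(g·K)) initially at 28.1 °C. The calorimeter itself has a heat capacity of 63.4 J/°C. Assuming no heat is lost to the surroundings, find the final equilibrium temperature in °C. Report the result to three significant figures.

T_f = 58.9 °C

Heat lost by olive oil = heat gained by water + calorimeter.
(308.0)(1.93)(180.1 − T) = [(542.1)(4.19) + 63.4](T − 28.1)
594.44 (180.1 − T) = 2334.799 (T − 28.1)
107060 − 594.44 T = 2334.799 T − 65608
172668 = 2929.239 T
T = 58.946 °C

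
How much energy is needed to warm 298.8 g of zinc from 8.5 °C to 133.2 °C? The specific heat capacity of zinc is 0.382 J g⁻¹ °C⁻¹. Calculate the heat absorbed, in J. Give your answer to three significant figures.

q = m c ΔT = 298.8 × 0.382 × (133.2 − 8.5)
q = 298.8 × 0.382 × 124.7 = 14230 J

q = 14200 J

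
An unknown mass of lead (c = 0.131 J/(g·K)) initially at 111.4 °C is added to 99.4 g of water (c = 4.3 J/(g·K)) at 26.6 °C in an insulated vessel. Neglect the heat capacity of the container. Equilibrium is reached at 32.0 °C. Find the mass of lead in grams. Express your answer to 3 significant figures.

q_gained = (99.4 × 4.3) × (32.0 − 26.6) = 2308 J
q_lost = m × 0.131 × (111.4 − 32.0) = 10.4014 m
m = 2308 / 10.4014 = 222 g

m = 222 g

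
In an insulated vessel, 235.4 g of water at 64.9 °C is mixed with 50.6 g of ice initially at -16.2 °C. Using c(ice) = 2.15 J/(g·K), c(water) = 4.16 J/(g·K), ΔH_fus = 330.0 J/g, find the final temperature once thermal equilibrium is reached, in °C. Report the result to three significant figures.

T_f = 37.9 °C

Heat to bring ice to 0 °C and melt it: q₁ = 50.6×2.15×16.2 + 50.6×330.0 = 18460 J
Heat the water can supply cooling to 0 °C: 235.4×4.16×64.9 = 63554.2 J > q₁, so all ice melts.
Energy balance: 235.4×4.16×(64.9 − T) = 18460 + 50.6×4.16×(T − 0)
979.264(64.9 − T) = 18460 + 210.496 T
63554.2 − 18460 = 1189.760 T
T = 45094.2 / 1189.760 = 37.90 °C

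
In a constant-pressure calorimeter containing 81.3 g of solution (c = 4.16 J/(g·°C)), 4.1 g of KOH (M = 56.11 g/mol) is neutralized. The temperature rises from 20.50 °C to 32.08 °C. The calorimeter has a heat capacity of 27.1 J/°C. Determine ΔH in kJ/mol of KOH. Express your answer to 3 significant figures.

ΔH = -57.9 kJ/mol

|ΔT| = |32.08 − 20.50| = 11.58 °C
|q_surr| = (81.3 × 4.16 + 27.1) × 11.58 = 365.308 × 11.58 = 4230 J
n(KOH) = 4.1 / 56.11 = 0.07307 mol
Temperature rose, so q_rxn = −|q_surr| = -4.230 kJ
ΔH = q_rxn / n = -57.89 kJ/mol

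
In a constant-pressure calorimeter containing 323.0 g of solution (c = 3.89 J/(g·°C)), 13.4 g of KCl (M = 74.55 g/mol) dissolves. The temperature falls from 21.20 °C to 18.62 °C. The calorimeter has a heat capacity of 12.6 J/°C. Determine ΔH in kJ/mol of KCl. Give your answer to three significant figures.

ΔH = 18.2 kJ/mol

|ΔT| = |18.62 − 21.20| = 2.58 °C
|q_surr| = (323.0 × 3.89 + 12.6) × 2.58 = 1269.07 × 2.58 = 3274 J
n(KCl) = 13.4 / 74.55 = 0.1797 mol
Temperature fell, so q_rxn = +|q_surr| = 3.274 kJ
ΔH = q_rxn / n = 18.22 kJ/mol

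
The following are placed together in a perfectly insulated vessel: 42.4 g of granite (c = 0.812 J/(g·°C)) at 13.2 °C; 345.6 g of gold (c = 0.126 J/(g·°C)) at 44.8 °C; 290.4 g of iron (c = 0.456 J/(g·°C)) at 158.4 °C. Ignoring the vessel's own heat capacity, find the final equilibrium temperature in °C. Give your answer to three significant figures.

Σ mᵢcᵢ(T − Tᵢ) = 0  ⇒  T = Σ mᵢcᵢTᵢ / Σ mᵢcᵢ
Σ mᵢcᵢ = 42.4×0.812 + 345.6×0.126 + 290.4×0.456 = 210.3968
Σ mᵢcᵢTᵢ = 34.4288×13.2 + 43.5456×44.8 + 132.4224×158.4 = 23381
T = 23381 / 210.3968 = 111.1 °C

T_f = 111 °C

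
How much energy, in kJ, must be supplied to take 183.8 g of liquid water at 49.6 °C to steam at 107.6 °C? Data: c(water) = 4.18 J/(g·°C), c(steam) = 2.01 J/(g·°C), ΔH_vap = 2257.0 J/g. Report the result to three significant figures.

q1 (heat water 49.6→100.0 °C): 183.8 × 4.18 × 50.4 = 38722 J
q2 (vaporize at 100 °C): 183.8 × 2257.0 = 414837 J
q3 (heat steam 100.0→107.6 °C): 183.8 × 2.01 × 7.6 = 2808 J
Total: 38722 + 414837 + 2808 = 456367 J = 456 kJ

q = 456 kJ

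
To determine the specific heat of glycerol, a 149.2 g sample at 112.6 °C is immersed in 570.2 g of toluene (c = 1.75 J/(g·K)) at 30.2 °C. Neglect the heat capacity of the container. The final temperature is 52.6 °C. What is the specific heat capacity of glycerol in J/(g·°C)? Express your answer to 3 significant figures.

q_gained = (570.2 × 1.75) × (52.6 − 30.2) = 22350 J
q_lost = 149.2 × c × (112.6 − 52.6) = 8952 c
Set equal: c = 22350 / 8952 = 2.50 J/(g·°C)

c = 2.50 J/(g·°C)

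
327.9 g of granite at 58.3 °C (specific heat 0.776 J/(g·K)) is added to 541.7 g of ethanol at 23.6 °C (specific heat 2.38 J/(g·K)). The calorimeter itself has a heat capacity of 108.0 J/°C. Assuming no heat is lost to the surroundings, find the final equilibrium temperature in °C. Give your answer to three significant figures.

T_f = 28.9 °C

Heat lost by granite = heat gained by ethanol + calorimeter.
(327.9)(0.776)(58.3 − T) = [(541.7)(2.38) + 108.0](T − 23.6)
254.4504 (58.3 − T) = 1397.246 (T − 23.6)
14834 − 254.4504 T = 1397.246 T − 32975
47809 = 1651.6964 T
T = 28.945 °C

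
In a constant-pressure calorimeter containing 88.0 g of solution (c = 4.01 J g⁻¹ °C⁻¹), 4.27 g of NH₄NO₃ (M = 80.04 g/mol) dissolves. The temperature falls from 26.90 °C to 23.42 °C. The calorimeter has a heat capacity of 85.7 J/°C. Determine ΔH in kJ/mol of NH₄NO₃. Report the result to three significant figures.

ΔH = 28.6 kJ/mol

|ΔT| = |23.42 − 26.90| = 3.48 °C
|q_surr| = (88.0 × 4.01 + 85.7) × 3.48 = 438.58 × 3.48 = 1526 J
n(NH₄NO₃) = 4.27 / 80.04 = 0.05335 mol
Temperature fell, so q_rxn = +|q_surr| = 1.526 kJ
ΔH = q_rxn / n = 28.60 kJ/mol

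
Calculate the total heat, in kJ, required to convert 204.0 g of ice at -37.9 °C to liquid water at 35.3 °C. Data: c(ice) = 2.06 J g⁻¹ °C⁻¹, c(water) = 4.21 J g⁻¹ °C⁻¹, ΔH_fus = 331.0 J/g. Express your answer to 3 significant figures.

q = 114 kJ

q1 (heat ice -37.9→0.0 °C): 204.0 × 2.06 × 37.9 = 15927 J
q2 (melt at 0 °C): 204.0 × 331.0 = 67524 J
q3 (heat water 0.0→35.3 °C): 204.0 × 4.21 × 35.3 = 30317 J
Total: 15927 + 67524 + 30317 = 113768 J = 114 kJ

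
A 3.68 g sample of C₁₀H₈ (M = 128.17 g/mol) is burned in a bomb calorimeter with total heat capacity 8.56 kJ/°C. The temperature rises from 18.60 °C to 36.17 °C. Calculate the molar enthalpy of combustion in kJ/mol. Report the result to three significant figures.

ΔT = 36.17 − 18.60 = 17.57 °C
q_cal = C_cal × ΔT = 8.56 × 17.57 = 150.3992 kJ
n = 3.68 / 128.17 = 0.02871 mol
q_rxn = −q_cal = -150.3992 kJ
ΔH = -150.3992 / 0.02871 = -5239 kJ/mol

ΔH = -5240 kJ/mol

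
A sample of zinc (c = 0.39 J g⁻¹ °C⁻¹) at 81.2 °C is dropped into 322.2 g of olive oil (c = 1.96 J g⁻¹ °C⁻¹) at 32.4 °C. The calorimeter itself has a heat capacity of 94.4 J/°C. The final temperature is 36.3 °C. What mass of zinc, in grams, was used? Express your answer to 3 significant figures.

q_gained = (322.2 × 1.96 + 94.4) × (36.3 − 32.4) = 2831 J
q_lost = m × 0.39 × (81.2 − 36.3) = 17.511 m
m = 2831 / 17.511 = 162 g

m = 162 g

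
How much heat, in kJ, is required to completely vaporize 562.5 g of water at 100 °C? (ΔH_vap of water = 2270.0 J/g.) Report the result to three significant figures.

q = m × ΔH_vap = 562.5 × 2270.0 = 1277000 J = 1280 kJ

q = 1280 kJ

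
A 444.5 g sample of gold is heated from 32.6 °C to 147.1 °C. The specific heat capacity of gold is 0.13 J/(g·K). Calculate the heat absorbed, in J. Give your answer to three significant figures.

q = m c ΔT = 444.5 × 0.13 × (147.1 − 32.6)
q = 444.5 × 0.13 × 114.5 = 6616 J

q = 6620 J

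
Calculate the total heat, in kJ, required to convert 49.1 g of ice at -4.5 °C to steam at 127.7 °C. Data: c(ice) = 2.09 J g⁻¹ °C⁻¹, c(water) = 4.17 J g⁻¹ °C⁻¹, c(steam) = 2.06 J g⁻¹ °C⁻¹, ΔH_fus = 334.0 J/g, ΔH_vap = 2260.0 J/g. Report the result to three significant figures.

q = 151 kJ

q1 (heat ice -4.5→0.0 °C): 49.1 × 2.09 × 4.5 = 462 J
q2 (melt at 0 °C): 49.1 × 334.0 = 16399 J
q3 (heat water 0.0→100.0 °C): 49.1 × 4.17 × 100.0 = 20475 J
q4 (vaporize at 100 °C): 49.1 × 2260.0 = 110966 J
q5 (heat steam 100.0→127.7 °C): 49.1 × 2.06 × 27.7 = 2802 J
Total: 462 + 16399 + 20475 + 110966 + 2802 = 151104 J = 151 kJ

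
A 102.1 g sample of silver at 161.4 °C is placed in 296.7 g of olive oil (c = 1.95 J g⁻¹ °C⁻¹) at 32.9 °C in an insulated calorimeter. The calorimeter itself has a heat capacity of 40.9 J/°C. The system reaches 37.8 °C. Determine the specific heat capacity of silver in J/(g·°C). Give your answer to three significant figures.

c = 0.241 J/(g·°C)

q_gained = (296.7 × 1.95 + 40.9) × (37.8 − 32.9) = 3035.4 J
q_lost = 102.1 × c × (161.4 − 37.8) = 12619.56 c
Set equal: c = 3035.4 / 12619.56 = 0.241 J/(g·°C)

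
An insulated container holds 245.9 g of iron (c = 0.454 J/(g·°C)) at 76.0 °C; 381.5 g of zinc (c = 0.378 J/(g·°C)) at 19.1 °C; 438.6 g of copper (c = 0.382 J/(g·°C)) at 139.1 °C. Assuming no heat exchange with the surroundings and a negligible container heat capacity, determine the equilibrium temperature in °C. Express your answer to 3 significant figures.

T_f = 81.6 °C

Σ mᵢcᵢ(T − Tᵢ) = 0  ⇒  T = Σ mᵢcᵢTᵢ / Σ mᵢcᵢ
Σ mᵢcᵢ = 245.9×0.454 + 381.5×0.378 + 438.6×0.382 = 423.3908
Σ mᵢcᵢTᵢ = 111.6386×76.0 + 144.207×19.1 + 167.5452×139.1 = 34544
T = 34544 / 423.3908 = 81.59 °C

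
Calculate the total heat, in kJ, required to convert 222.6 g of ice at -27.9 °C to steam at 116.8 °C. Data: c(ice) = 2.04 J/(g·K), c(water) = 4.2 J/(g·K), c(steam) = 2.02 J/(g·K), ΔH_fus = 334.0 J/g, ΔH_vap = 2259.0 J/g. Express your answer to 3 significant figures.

q = 691 kJ

q1 (heat ice -27.9→0.0 °C): 222.6 × 2.04 × 27.9 = 12670 J
q2 (melt at 0 °C): 222.6 × 334.0 = 74348 J
q3 (heat water 0.0→100.0 °C): 222.6 × 4.2 × 100.0 = 93492 J
q4 (vaporize at 100 °C): 222.6 × 2259.0 = 502853 J
q5 (heat steam 100.0→116.8 °C): 222.6 × 2.02 × 16.8 = 7554 J
Total: 12670 + 74348 + 93492 + 502853 + 7554 = 690917 J = 691 kJ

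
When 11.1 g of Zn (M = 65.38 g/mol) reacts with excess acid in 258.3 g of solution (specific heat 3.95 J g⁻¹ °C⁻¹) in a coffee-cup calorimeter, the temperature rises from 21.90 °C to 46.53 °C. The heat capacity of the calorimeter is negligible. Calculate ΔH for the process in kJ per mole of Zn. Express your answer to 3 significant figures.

ΔH = -148 kJ/mol

|ΔT| = |46.53 − 21.90| = 24.63 °C
|q_surr| = (258.3 × 3.95) × 24.63 = 1020.285 × 24.63 = 25130 J
n(Zn) = 11.1 / 65.38 = 0.1698 mol
Temperature rose, so q_rxn = −|q_surr| = -25.13 kJ
ΔH = q_rxn / n = -148.0 kJ/mol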